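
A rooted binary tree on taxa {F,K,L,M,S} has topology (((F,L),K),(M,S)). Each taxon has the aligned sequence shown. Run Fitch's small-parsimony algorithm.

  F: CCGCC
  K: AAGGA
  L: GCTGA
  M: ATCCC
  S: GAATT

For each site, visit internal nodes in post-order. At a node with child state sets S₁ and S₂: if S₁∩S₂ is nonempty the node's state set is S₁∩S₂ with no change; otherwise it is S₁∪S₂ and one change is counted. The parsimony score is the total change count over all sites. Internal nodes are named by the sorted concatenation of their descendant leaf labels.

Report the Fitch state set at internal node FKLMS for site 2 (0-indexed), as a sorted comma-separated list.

site 0, node FL: F={C} ∪ L={G} → {C,G} (+1)
site 0, node FKL: FL={C,G} ∪ K={A} → {A,C,G} (+1)
site 0, node MS: M={A} ∪ S={G} → {A,G} (+1)
site 0, node FKLMS: FKL={A,C,G} ∩ MS={A,G} → {A,G} (+0)
site 1, node FL: F={C} ∩ L={C} → {C} (+0)
site 1, node FKL: FL={C} ∪ K={A} → {A,C} (+1)
site 1, node MS: M={T} ∪ S={A} → {A,T} (+1)
site 1, node FKLMS: FKL={A,C} ∩ MS={A,T} → {A} (+0)
site 2, node FL: F={G} ∪ L={T} → {G,T} (+1)
site 2, node FKL: FL={G,T} ∩ K={G} → {G} (+0)
site 2, node MS: M={C} ∪ S={A} → {A,C} (+1)
site 2, node FKLMS: FKL={G} ∪ MS={A,C} → {A,C,G} (+1)
site 3, node FL: F={C} ∪ L={G} → {C,G} (+1)
site 3, node FKL: FL={C,G} ∩ K={G} → {G} (+0)
site 3, node MS: M={C} ∪ S={T} → {C,T} (+1)
site 3, node FKLMS: FKL={G} ∪ MS={C,T} → {C,G,T} (+1)
site 4, node FL: F={C} ∪ L={A} → {A,C} (+1)
site 4, node FKL: FL={A,C} ∩ K={A} → {A} (+0)
site 4, node MS: M={C} ∪ S={T} → {C,T} (+1)
site 4, node FKLMS: FKL={A} ∪ MS={C,T} → {A,C,T} (+1)
per-site changes: [3, 2, 3, 3, 3]; total = 14

A,C,G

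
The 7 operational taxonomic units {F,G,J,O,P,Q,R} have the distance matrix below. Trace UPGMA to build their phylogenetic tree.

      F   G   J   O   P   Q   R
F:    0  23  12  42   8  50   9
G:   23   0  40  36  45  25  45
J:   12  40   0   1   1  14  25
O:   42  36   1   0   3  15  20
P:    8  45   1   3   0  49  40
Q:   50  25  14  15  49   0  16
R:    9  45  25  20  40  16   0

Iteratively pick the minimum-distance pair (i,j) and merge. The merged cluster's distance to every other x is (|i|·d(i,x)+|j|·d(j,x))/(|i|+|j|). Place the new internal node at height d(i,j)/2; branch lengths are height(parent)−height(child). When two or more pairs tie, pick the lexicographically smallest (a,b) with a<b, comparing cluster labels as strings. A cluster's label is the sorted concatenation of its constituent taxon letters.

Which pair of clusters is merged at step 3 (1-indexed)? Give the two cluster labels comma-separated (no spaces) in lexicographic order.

F,R

iteration 1: select J,O (d=1); attach at lengths (1/2, 1/2); label the merged cluster JO
  updated: d(F,JO)=27, d(G,JO)=38, d(JO,P)=2, d(JO,Q)=29/2, d(JO,R)=45/2
iteration 2: select JO,P (d=2); attach at lengths (1/2, 1); label the merged cluster JOP
  updated: d(F,JOP)=62/3, d(G,JOP)=121/3, d(JOP,Q)=26, d(JOP,R)=85/3
iteration 3: select F,R (d=9); attach at lengths (9/2, 9/2); label the merged cluster FR
  updated: d(FR,G)=34, d(FR,JOP)=49/2, d(FR,Q)=33
iteration 4: select FR,JOP (d=49/2); attach at lengths (31/4, 45/4); label the merged cluster FJOPR
  updated: d(FJOPR,G)=189/5, d(FJOPR,Q)=144/5
iteration 5: select G,Q (d=25); attach at lengths (25/2, 25/2); label the merged cluster GQ
  updated: d(FJOPR,GQ)=333/10
iteration 6: select FJOPR,GQ (d=333/10); attach at lengths (22/5, 83/20); label the merged cluster FGJOPQR
final tree: (((F:9/2,R:9/2):31/4,((J:1/2,O:1/2):1/2,P:1):45/4):22/5,(G:25/2,Q:25/2):83/20)
total length: 1281/20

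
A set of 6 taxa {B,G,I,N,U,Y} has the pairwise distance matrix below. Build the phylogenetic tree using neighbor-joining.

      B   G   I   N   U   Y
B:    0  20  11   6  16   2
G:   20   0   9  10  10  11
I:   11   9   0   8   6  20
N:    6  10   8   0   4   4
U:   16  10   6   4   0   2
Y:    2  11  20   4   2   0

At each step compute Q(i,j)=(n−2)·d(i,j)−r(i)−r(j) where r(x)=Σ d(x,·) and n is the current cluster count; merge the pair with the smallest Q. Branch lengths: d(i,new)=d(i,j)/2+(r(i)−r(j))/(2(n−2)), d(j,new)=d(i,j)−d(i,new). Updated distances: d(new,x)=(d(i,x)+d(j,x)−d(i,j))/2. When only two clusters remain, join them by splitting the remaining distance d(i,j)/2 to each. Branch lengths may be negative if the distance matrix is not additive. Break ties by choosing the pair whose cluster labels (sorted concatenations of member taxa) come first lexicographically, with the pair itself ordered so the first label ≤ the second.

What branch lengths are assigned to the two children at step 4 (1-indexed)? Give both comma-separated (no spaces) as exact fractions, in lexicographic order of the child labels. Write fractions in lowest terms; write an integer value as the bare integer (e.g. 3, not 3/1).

19/8,23/4

1. join B+Y (d=2, Q=-86) ⇒ BY; edges |B|=3, |Y|=-1
  updated: d(BY,G)=29/2, d(BY,I)=29/2, d(BY,N)=4, d(BY,U)=8
2. join BY+N (d=4, Q=-55) ⇒ BNY; edges |BY|=9/2, |N|=-1/2
  updated: d(BNY,G)=41/4, d(BNY,I)=37/4, d(BNY,U)=4
3. join BNY+U (d=4, Q=-71/2) ⇒ BNUY; edges |BNY|=23/8, |U|=9/8
  updated: d(BNUY,G)=65/8, d(BNUY,I)=45/8
4. join BNUY+G (d=65/8, Q=-91/4) ⇒ BGNUY; edges |BNUY|=19/8, |G|=23/4
  updated: d(BGNUY,I)=13/4
5. join BGNUY+I (d=13/4) ⇒ BGINUY; edges |BGNUY|=13/8, |I|=13/8
final tree: (((((B:3,Y:-1):9/2,N:-1/2):23/8,U:9/8):19/8,G:23/4):13/8,I:13/8)
total length: 171/8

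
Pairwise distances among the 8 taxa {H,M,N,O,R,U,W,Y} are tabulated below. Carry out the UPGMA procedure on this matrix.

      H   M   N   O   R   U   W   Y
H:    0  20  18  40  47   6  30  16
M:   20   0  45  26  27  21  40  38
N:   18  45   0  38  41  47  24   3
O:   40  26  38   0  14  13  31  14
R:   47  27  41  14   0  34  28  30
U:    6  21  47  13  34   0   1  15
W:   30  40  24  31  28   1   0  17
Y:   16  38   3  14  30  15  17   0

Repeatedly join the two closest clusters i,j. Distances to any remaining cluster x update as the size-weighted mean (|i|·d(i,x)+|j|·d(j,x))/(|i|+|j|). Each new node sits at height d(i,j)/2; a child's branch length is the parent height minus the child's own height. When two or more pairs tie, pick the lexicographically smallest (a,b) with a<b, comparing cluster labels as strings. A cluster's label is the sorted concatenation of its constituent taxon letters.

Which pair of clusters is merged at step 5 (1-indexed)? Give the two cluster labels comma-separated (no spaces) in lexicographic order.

1. join U+W (d=1) ⇒ UW; edges |U|=1/2, |W|=1/2
  updated: d(H,UW)=18, d(M,UW)=61/2, d(N,UW)=71/2, d(O,UW)=22, d(R,UW)=31, d(UW,Y)=16
2. join N+Y (d=3) ⇒ NY; edges |N|=3/2, |Y|=3/2
  updated: d(H,NY)=17, d(M,NY)=83/2, d(NY,O)=26, d(NY,R)=71/2, d(NY,UW)=103/4
3. join O+R (d=14) ⇒ OR; edges |O|=7, |R|=7
  updated: d(H,OR)=87/2, d(M,OR)=53/2, d(NY,OR)=123/4, d(OR,UW)=53/2
4. join H+NY (d=17) ⇒ HNY; edges |H|=17/2, |NY|=7
  updated: d(HNY,M)=103/3, d(HNY,OR)=35, d(HNY,UW)=139/6
5. join HNY+UW (d=139/6) ⇒ HNUWY; edges |HNY|=37/12, |UW|=133/12
  updated: d(HNUWY,M)=164/5, d(HNUWY,OR)=158/5
6. join M+OR (d=53/2) ⇒ MOR; edges |M|=53/4, |OR|=25/4
  updated: d(HNUWY,MOR)=32
7. join HNUWY+MOR (d=32) ⇒ HMNORUWY; edges |HNUWY|=53/12, |MOR|=11/4
final tree: (((H:17/2,(N:3/2,Y:3/2):7):37/12,(U:1/2,W:1/2):133/12):53/12,(M:53/4,(O:7,R:7):25/4):11/4)
total length: 223/3

HNY,UW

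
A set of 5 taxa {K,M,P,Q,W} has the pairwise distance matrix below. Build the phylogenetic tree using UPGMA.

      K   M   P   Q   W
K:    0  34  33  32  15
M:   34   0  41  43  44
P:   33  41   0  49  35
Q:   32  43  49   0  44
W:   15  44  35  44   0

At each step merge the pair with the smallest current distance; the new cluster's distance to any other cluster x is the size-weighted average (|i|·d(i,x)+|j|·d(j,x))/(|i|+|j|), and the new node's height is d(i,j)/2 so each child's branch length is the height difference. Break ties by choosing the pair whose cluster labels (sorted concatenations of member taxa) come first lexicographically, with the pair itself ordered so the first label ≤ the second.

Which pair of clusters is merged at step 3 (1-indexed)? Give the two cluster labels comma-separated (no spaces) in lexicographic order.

KPW,M

1. join K+W (d=15) ⇒ KW; edges |K|=15/2, |W|=15/2
  updated: d(KW,M)=39, d(KW,P)=34, d(KW,Q)=38
2. join KW+P (d=34) ⇒ KPW; edges |KW|=19/2, |P|=17
  updated: d(KPW,M)=119/3, d(KPW,Q)=125/3
3. join KPW+M (d=119/3) ⇒ KMPW; edges |KPW|=17/6, |M|=119/6
  updated: d(KMPW,Q)=42
4. join KMPW+Q (d=42) ⇒ KMPQW; edges |KMPW|=7/6, |Q|=21
final tree: ((((K:15/2,W:15/2):19/2,P:17):17/6,M:119/6):7/6,Q:21)
total length: 259/3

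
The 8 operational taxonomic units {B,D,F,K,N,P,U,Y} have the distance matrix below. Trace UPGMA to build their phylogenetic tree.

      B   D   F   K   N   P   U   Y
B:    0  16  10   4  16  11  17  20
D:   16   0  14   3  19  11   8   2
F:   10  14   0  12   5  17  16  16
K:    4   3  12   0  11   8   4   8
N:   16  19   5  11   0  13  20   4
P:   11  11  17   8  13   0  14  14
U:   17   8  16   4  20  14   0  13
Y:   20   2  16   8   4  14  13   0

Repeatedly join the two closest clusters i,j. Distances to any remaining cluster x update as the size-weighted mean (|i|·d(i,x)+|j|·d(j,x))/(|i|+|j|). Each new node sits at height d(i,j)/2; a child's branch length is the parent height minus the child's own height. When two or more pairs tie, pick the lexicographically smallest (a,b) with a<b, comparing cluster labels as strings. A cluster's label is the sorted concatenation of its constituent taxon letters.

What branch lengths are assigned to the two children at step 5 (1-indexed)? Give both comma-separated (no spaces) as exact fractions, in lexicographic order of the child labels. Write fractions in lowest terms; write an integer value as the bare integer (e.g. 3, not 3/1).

17/4,21/4

iteration 1: select D,Y (d=2); attach at lengths (1, 1); label the merged cluster DY
  updated: d(B,DY)=18, d(DY,F)=15, d(DY,K)=11/2, d(DY,N)=23/2, d(DY,P)=25/2, d(DY,U)=21/2
iteration 2: select B,K (d=4); attach at lengths (2, 2); label the merged cluster BK
  updated: d(BK,DY)=47/4, d(BK,F)=11, d(BK,N)=27/2, d(BK,P)=19/2, d(BK,U)=21/2
iteration 3: select F,N (d=5); attach at lengths (5/2, 5/2); label the merged cluster FN
  updated: d(BK,FN)=49/4, d(DY,FN)=53/4, d(FN,P)=15, d(FN,U)=18
iteration 4: select BK,P (d=19/2); attach at lengths (11/4, 19/4); label the merged cluster BKP
  updated: d(BKP,DY)=12, d(BKP,FN)=79/6, d(BKP,U)=35/3
iteration 5: select DY,U (d=21/2); attach at lengths (17/4, 21/4); label the merged cluster DUY
  updated: d(BKP,DUY)=107/9, d(DUY,FN)=89/6
iteration 6: select BKP,DUY (d=107/9); attach at lengths (43/36, 25/36); label the merged cluster BDKPUY
  updated: d(BDKPUY,FN)=14
iteration 7: select BDKPUY,FN (d=14); attach at lengths (19/18, 9/2); label the merged cluster BDFKNPUY
final tree: ((((B:2,K:2):11/4,P:19/4):43/36,((D:1,Y:1):17/4,U:21/4):25/36):19/18,(F:5/2,N:5/2):9/2)
total length: 319/9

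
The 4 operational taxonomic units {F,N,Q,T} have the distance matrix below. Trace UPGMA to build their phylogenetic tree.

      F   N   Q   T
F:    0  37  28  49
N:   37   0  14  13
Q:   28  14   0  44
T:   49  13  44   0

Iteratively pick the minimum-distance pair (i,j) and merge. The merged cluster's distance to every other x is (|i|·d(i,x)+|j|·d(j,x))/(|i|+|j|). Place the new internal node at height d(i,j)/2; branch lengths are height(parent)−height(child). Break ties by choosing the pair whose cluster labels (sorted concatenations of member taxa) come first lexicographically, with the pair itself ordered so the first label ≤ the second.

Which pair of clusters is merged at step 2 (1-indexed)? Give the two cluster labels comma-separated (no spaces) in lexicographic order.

iteration 1: select N,T (d=13); attach at lengths (13/2, 13/2); label the merged cluster NT
  updated: d(F,NT)=43, d(NT,Q)=29
iteration 2: select F,Q (d=28); attach at lengths (14, 14); label the merged cluster FQ
  updated: d(FQ,NT)=36
iteration 3: select FQ,NT (d=36); attach at lengths (4, 23/2); label the merged cluster FNQT
final tree: ((F:14,Q:14):4,(N:13/2,T:13/2):23/2)
total length: 113/2

F,Q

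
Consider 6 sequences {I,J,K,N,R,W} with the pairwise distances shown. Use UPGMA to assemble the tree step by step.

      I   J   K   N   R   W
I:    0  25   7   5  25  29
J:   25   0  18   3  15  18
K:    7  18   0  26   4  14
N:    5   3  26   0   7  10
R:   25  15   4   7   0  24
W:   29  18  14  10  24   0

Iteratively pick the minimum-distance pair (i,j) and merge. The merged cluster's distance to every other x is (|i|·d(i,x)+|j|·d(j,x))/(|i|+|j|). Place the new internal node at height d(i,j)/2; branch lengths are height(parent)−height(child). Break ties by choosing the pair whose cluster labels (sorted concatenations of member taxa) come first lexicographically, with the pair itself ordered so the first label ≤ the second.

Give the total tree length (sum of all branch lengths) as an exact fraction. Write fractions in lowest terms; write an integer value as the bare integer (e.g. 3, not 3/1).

iteration 1: select J,N (d=3); attach at lengths (3/2, 3/2); label the merged cluster JN
  updated: d(I,JN)=15, d(JN,K)=22, d(JN,R)=11, d(JN,W)=14
iteration 2: select K,R (d=4); attach at lengths (2, 2); label the merged cluster KR
  updated: d(I,KR)=16, d(JN,KR)=33/2, d(KR,W)=19
iteration 3: select JN,W (d=14); attach at lengths (11/2, 7); label the merged cluster JNW
  updated: d(I,JNW)=59/3, d(JNW,KR)=52/3
iteration 4: select I,KR (d=16); attach at lengths (8, 6); label the merged cluster IKR
  updated: d(IKR,JNW)=163/9
iteration 5: select IKR,JNW (d=163/9); attach at lengths (19/18, 37/18); label the merged cluster IJKNRW
final tree: ((I:8,(K:2,R:2):6):19/18,((J:3/2,N:3/2):11/2,W:7):37/18)
total length: 659/18

659/18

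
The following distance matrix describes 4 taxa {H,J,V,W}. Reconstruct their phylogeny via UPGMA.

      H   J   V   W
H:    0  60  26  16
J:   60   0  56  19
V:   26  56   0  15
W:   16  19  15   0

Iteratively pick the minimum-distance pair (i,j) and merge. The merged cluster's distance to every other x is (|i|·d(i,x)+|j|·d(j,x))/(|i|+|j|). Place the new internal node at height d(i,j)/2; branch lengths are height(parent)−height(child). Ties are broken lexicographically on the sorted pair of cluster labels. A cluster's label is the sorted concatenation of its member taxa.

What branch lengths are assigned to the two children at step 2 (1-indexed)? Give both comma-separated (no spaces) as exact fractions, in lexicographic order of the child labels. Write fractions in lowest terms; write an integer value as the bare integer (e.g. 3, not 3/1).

1. join V+W (d=15) ⇒ VW; edges |V|=15/2, |W|=15/2
  updated: d(H,VW)=21, d(J,VW)=75/2
2. join H+VW (d=21) ⇒ HVW; edges |H|=21/2, |VW|=3
  updated: d(HVW,J)=45
3. join HVW+J (d=45) ⇒ HJVW; edges |HVW|=12, |J|=45/2
final tree: ((H:21/2,(V:15/2,W:15/2):3):12,J:45/2)
total length: 63

21/2,3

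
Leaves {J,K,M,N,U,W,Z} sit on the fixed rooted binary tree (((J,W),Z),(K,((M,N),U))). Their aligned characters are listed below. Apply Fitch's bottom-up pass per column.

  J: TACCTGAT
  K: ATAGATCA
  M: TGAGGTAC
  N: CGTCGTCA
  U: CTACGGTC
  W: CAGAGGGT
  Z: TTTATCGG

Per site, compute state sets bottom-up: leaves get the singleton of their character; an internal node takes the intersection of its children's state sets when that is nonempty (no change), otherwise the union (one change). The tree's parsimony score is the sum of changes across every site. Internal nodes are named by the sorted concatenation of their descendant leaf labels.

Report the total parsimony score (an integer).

28

[col 0] JW: children J:{T}, W:{C} ∪→ {C,T}; cost 1
[col 0] JWZ: children JW:{C,T}, Z:{T} ∩→ {T}; cost 0
[col 0] MN: children M:{T}, N:{C} ∪→ {C,T}; cost 1
[col 0] MNU: children MN:{C,T}, U:{C} ∩→ {C}; cost 0
[col 0] KMNU: children K:{A}, MNU:{C} ∪→ {A,C}; cost 1
[col 0] JKMNUWZ: children JWZ:{T}, KMNU:{A,C} ∪→ {A,C,T}; cost 1
[col 1] JW: children J:{A}, W:{A} ∩→ {A}; cost 0
[col 1] JWZ: children JW:{A}, Z:{T} ∪→ {A,T}; cost 1
[col 1] MN: children M:{G}, N:{G} ∩→ {G}; cost 0
[col 1] MNU: children MN:{G}, U:{T} ∪→ {G,T}; cost 1
[col 1] KMNU: children K:{T}, MNU:{G,T} ∩→ {T}; cost 0
[col 1] JKMNUWZ: children JWZ:{A,T}, KMNU:{T} ∩→ {T}; cost 0
[col 2] JW: children J:{C}, W:{G} ∪→ {C,G}; cost 1
[col 2] JWZ: children JW:{C,G}, Z:{T} ∪→ {C,G,T}; cost 1
[col 2] MN: children M:{A}, N:{T} ∪→ {A,T}; cost 1
[col 2] MNU: children MN:{A,T}, U:{A} ∩→ {A}; cost 0
[col 2] KMNU: children K:{A}, MNU:{A} ∩→ {A}; cost 0
[col 2] JKMNUWZ: children JWZ:{C,G,T}, KMNU:{A} ∪→ {A,C,G,T}; cost 1
[col 3] JW: children J:{C}, W:{A} ∪→ {A,C}; cost 1
[col 3] JWZ: children JW:{A,C}, Z:{A} ∩→ {A}; cost 0
[col 3] MN: children M:{G}, N:{C} ∪→ {C,G}; cost 1
[col 3] MNU: children MN:{C,G}, U:{C} ∩→ {C}; cost 0
[col 3] KMNU: children K:{G}, MNU:{C} ∪→ {C,G}; cost 1
[col 3] JKMNUWZ: children JWZ:{A}, KMNU:{C,G} ∪→ {A,C,G}; cost 1
[col 4] JW: children J:{T}, W:{G} ∪→ {G,T}; cost 1
[col 4] JWZ: children JW:{G,T}, Z:{T} ∩→ {T}; cost 0
[col 4] MN: children M:{G}, N:{G} ∩→ {G}; cost 0
[col 4] MNU: children MN:{G}, U:{G} ∩→ {G}; cost 0
[col 4] KMNU: children K:{A}, MNU:{G} ∪→ {A,G}; cost 1
[col 4] JKMNUWZ: children JWZ:{T}, KMNU:{A,G} ∪→ {A,G,T}; cost 1
[col 5] JW: children J:{G}, W:{G} ∩→ {G}; cost 0
[col 5] JWZ: children JW:{G}, Z:{C} ∪→ {C,G}; cost 1
[col 5] MN: children M:{T}, N:{T} ∩→ {T}; cost 0
[col 5] MNU: children MN:{T}, U:{G} ∪→ {G,T}; cost 1
[col 5] KMNU: children K:{T}, MNU:{G,T} ∩→ {T}; cost 0
[col 5] JKMNUWZ: children JWZ:{C,G}, KMNU:{T} ∪→ {C,G,T}; cost 1
[col 6] JW: children J:{A}, W:{G} ∪→ {A,G}; cost 1
[col 6] JWZ: children JW:{A,G}, Z:{G} ∩→ {G}; cost 0
[col 6] MN: children M:{A}, N:{C} ∪→ {A,C}; cost 1
[col 6] MNU: children MN:{A,C}, U:{T} ∪→ {A,C,T}; cost 1
[col 6] KMNU: children K:{C}, MNU:{A,C,T} ∩→ {C}; cost 0
[col 6] JKMNUWZ: children JWZ:{G}, KMNU:{C} ∪→ {C,G}; cost 1
[col 7] JW: children J:{T}, W:{T} ∩→ {T}; cost 0
[col 7] JWZ: children JW:{T}, Z:{G} ∪→ {G,T}; cost 1
[col 7] MN: children M:{C}, N:{A} ∪→ {A,C}; cost 1
[col 7] MNU: children MN:{A,C}, U:{C} ∩→ {C}; cost 0
[col 7] KMNU: children K:{A}, MNU:{C} ∪→ {A,C}; cost 1
[col 7] JKMNUWZ: children JWZ:{G,T}, KMNU:{A,C} ∪→ {A,C,G,T}; cost 1
per-site changes: [4, 2, 4, 4, 3, 3, 4, 4]; total = 28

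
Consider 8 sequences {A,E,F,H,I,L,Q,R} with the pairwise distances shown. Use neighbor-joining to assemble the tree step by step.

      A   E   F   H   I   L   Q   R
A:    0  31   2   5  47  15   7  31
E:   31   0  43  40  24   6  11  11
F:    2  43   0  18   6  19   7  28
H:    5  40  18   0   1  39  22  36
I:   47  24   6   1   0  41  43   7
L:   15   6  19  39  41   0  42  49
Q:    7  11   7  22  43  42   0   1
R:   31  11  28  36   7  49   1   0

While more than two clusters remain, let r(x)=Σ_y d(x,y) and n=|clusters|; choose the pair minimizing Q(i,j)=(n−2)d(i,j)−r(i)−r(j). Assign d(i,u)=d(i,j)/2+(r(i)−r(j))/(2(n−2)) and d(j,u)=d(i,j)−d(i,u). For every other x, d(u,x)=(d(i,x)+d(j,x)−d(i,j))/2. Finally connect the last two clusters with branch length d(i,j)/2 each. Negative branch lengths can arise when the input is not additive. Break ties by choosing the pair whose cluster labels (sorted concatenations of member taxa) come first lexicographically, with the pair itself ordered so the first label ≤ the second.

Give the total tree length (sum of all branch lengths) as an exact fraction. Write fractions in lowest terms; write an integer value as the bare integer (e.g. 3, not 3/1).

iteration 1: select E,L (d=6, Q=-341); attach at lengths (-3/4, 27/4); label the merged cluster EL
  updated: d(A,EL)=20, d(EL,F)=28, d(EL,H)=73/2, d(EL,I)=59/2, d(EL,Q)=47/2, d(EL,R)=27
iteration 2: select H,I (d=1, Q=-247); attach at lengths (-1, 2); label the merged cluster HI
  updated: d(A,HI)=51/2, d(EL,HI)=65/2, d(F,HI)=23/2, d(HI,Q)=32, d(HI,R)=21
iteration 3: select Q,R (d=1, Q=-349/2); attach at lengths (-67/16, 83/16); label the merged cluster QR
  updated: d(A,QR)=37/2, d(EL,QR)=99/4, d(F,QR)=17, d(HI,QR)=26
iteration 4: select F,HI (d=23/2, Q=-239/2); attach at lengths (-5/12, 143/12); label the merged cluster FHI
  updated: d(A,FHI)=8, d(EL,FHI)=49/2, d(FHI,QR)=63/4
iteration 5: select A,FHI (d=8, Q=-315/4); attach at lengths (57/16, 71/16); label the merged cluster AFHI
  updated: d(AFHI,EL)=73/4, d(AFHI,QR)=105/8
iteration 6: select AFHI,EL (d=73/4, Q=-449/8); attach at lengths (53/16, 239/16); label the merged cluster AEFHIL
  updated: d(AEFHIL,QR)=157/16
iteration 7: select AEFHIL,QR (d=157/16); attach at lengths (157/32, 157/32); label the merged cluster AEFHILQR
final tree: (((A:57/16,(F:-5/12,(H:-1,I:2):143/12):71/16):53/16,(E:-3/4,L:27/4):239/16):157/32,(Q:-67/16,R:83/16):157/32)
total length: 889/16

889/16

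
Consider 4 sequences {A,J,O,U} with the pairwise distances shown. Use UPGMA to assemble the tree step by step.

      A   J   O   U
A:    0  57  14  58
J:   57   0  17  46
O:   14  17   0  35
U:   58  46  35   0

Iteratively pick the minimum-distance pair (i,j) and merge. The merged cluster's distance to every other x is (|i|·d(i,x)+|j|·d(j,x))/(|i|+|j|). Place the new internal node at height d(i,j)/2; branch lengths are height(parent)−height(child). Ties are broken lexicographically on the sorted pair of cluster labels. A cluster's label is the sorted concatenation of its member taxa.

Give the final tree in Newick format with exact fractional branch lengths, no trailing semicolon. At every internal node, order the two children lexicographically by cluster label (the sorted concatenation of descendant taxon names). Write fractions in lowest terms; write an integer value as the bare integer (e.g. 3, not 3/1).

1. join A+O (d=14) ⇒ AO; edges |A|=7, |O|=7
  updated: d(AO,J)=37, d(AO,U)=93/2
2. join AO+J (d=37) ⇒ AJO; edges |AO|=23/2, |J|=37/2
  updated: d(AJO,U)=139/3
3. join AJO+U (d=139/3) ⇒ AJOU; edges |AJO|=14/3, |U|=139/6
final tree: (((A:7,O:7):23/2,J:37/2):14/3,U:139/6)
total length: 431/6

(((A:7,O:7):23/2,J:37/2):14/3,U:139/6)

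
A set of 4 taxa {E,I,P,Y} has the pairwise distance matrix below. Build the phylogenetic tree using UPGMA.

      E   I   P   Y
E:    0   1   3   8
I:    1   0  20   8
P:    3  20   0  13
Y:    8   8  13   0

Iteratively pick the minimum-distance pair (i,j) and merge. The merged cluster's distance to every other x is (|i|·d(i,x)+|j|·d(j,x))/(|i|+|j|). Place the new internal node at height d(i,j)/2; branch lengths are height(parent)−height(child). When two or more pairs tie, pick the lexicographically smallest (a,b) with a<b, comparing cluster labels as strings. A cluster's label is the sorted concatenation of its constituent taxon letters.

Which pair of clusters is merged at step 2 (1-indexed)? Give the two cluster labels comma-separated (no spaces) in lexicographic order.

EI,Y

1. join E+I (d=1) ⇒ EI; edges |E|=1/2, |I|=1/2
  updated: d(EI,P)=23/2, d(EI,Y)=8
2. join EI+Y (d=8) ⇒ EIY; edges |EI|=7/2, |Y|=4
  updated: d(EIY,P)=12
3. join EIY+P (d=12) ⇒ EIPY; edges |EIY|=2, |P|=6
final tree: (((E:1/2,I:1/2):7/2,Y:4):2,P:6)
total length: 33/2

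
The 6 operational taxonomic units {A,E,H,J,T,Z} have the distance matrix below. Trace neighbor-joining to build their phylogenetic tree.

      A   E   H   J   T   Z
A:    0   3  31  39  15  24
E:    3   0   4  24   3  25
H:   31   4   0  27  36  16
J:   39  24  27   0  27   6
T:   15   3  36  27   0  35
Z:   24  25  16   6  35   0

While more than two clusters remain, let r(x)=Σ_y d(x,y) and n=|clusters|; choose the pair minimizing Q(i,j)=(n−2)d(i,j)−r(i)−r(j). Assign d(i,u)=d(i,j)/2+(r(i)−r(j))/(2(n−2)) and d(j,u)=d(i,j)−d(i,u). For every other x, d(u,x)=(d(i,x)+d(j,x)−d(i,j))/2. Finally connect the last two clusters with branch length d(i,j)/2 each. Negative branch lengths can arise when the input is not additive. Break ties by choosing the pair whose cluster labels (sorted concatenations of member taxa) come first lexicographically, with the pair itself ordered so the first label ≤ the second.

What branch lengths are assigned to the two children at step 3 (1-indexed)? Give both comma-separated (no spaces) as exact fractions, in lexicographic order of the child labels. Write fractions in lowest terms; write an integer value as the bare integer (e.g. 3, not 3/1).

iteration 1: select J,Z (d=6, Q=-205); attach at lengths (41/8, 7/8); label the merged cluster JZ
  updated: d(A,JZ)=57/2, d(E,JZ)=43/2, d(H,JZ)=37/2, d(JZ,T)=28
iteration 2: select H,JZ (d=37/2, Q=-261/2); attach at lengths (97/12, 125/12); label the merged cluster HJZ
  updated: d(A,HJZ)=41/2, d(E,HJZ)=7/2, d(HJZ,T)=91/4
iteration 3: select A,T (d=15, Q=-197/4); attach at lengths (111/16, 129/16); label the merged cluster AT
  updated: d(AT,E)=-9/2, d(AT,HJZ)=113/8
iteration 4: select AT,E (d=-9/2, Q=-105/8); attach at lengths (49/16, -121/16); label the merged cluster AET
  updated: d(AET,HJZ)=177/16
iteration 5: select AET,HJZ (d=177/16); attach at lengths (177/32, 177/32); label the merged cluster AEHJTZ
final tree: (((A:111/16,T:129/16):49/16,E:-121/16):177/32,(H:97/12,(J:41/8,Z:7/8):125/12):177/32)
total length: 737/16

111/16,129/16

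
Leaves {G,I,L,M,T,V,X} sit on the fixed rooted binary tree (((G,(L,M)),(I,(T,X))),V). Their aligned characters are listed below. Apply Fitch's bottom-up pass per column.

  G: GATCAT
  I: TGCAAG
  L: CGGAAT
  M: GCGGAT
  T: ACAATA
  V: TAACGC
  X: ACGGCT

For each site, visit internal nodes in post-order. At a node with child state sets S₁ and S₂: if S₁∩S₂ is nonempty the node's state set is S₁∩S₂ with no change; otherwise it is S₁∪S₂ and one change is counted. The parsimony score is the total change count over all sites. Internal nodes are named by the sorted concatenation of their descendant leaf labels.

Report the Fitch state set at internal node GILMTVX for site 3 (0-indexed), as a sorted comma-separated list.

A,C

site 0, node LM: L={C} ∪ M={G} → {C,G} (+1)
site 0, node GLM: G={G} ∩ LM={C,G} → {G} (+0)
site 0, node TX: T={A} ∩ X={A} → {A} (+0)
site 0, node ITX: I={T} ∪ TX={A} → {A,T} (+1)
site 0, node GILMTX: GLM={G} ∪ ITX={A,T} → {A,G,T} (+1)
site 0, node GILMTVX: GILMTX={A,G,T} ∩ V={T} → {T} (+0)
site 1, node LM: L={G} ∪ M={C} → {C,G} (+1)
site 1, node GLM: G={A} ∪ LM={C,G} → {A,C,G} (+1)
site 1, node TX: T={C} ∩ X={C} → {C} (+0)
site 1, node ITX: I={G} ∪ TX={C} → {C,G} (+1)
site 1, node GILMTX: GLM={A,C,G} ∩ ITX={C,G} → {C,G} (+0)
site 1, node GILMTVX: GILMTX={C,G} ∪ V={A} → {A,C,G} (+1)
site 2, node LM: L={G} ∩ M={G} → {G} (+0)
site 2, node GLM: G={T} ∪ LM={G} → {G,T} (+1)
site 2, node TX: T={A} ∪ X={G} → {A,G} (+1)
site 2, node ITX: I={C} ∪ TX={A,G} → {A,C,G} (+1)
site 2, node GILMTX: GLM={G,T} ∩ ITX={A,C,G} → {G} (+0)
site 2, node GILMTVX: GILMTX={G} ∪ V={A} → {A,G} (+1)
site 3, node LM: L={A} ∪ M={G} → {A,G} (+1)
site 3, node GLM: G={C} ∪ LM={A,G} → {A,C,G} (+1)
site 3, node TX: T={A} ∪ X={G} → {A,G} (+1)
site 3, node ITX: I={A} ∩ TX={A,G} → {A} (+0)
site 3, node GILMTX: GLM={A,C,G} ∩ ITX={A} → {A} (+0)
site 3, node GILMTVX: GILMTX={A} ∪ V={C} → {A,C} (+1)
site 4, node LM: L={A} ∩ M={A} → {A} (+0)
site 4, node GLM: G={A} ∩ LM={A} → {A} (+0)
site 4, node TX: T={T} ∪ X={C} → {C,T} (+1)
site 4, node ITX: I={A} ∪ TX={C,T} → {A,C,T} (+1)
site 4, node GILMTX: GLM={A} ∩ ITX={A,C,T} → {A} (+0)
site 4, node GILMTVX: GILMTX={A} ∪ V={G} → {A,G} (+1)
site 5, node LM: L={T} ∩ M={T} → {T} (+0)
site 5, node GLM: G={T} ∩ LM={T} → {T} (+0)
site 5, node TX: T={A} ∪ X={T} → {A,T} (+1)
site 5, node ITX: I={G} ∪ TX={A,T} → {A,G,T} (+1)
site 5, node GILMTX: GLM={T} ∩ ITX={A,G,T} → {T} (+0)
site 5, node GILMTVX: GILMTX={T} ∪ V={C} → {C,T} (+1)
per-site changes: [3, 4, 4, 4, 3, 3]; total = 21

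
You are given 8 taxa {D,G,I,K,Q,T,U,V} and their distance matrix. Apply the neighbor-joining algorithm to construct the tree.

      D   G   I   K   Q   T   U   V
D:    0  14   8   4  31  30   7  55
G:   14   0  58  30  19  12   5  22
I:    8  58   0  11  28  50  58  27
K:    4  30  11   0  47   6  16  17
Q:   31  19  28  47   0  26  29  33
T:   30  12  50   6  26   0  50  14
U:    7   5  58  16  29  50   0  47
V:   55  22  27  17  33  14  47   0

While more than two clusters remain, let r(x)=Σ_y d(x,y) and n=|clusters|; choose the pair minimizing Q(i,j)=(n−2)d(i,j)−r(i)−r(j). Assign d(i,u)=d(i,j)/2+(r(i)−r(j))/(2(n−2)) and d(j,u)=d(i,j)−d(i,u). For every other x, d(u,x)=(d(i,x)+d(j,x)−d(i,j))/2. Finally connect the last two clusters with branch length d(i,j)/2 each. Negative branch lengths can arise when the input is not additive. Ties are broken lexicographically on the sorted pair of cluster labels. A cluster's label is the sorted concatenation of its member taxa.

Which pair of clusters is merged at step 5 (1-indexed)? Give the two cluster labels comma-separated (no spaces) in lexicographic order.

iteration 1: select G,U (d=5, Q=-342); attach at lengths (-11/6, 41/6); label the merged cluster GU
  updated: d(D,GU)=8, d(GU,I)=111/2, d(GU,K)=41/2, d(GU,Q)=43/2, d(GU,T)=57/2, d(GU,V)=32
iteration 2: select D,I (d=8, Q=-551/2); attach at lengths (-7/20, 167/20); label the merged cluster DI
  updated: d(DI,GU)=111/4, d(DI,K)=7/2, d(DI,Q)=51/2, d(DI,T)=36, d(DI,V)=37
iteration 3: select DI,K (d=7/2, Q=-839/4); attach at lengths (199/32, -87/32); label the merged cluster DIK
  updated: d(DIK,GU)=179/8, d(DIK,Q)=69/2, d(DIK,T)=77/4, d(DIK,V)=101/4
iteration 4: select GU,Q (d=43/2, Q=-1239/8); attach at lengths (431/48, 601/48); label the merged cluster GQU
  updated: d(DIK,GQU)=283/16, d(GQU,T)=33/2, d(GQU,V)=87/4
iteration 5: select DIK,GQU (d=283/16, Q=-331/4); attach at lengths (333/32, 233/32); label the merged cluster DGIKQU
  updated: d(DGIKQU,T)=289/32, d(DGIKQU,V)=469/32
iteration 6: select DGIKQU,T (d=289/32, Q=-603/16); attach at lengths (155/32, 67/16); label the merged cluster DGIKQTU
  updated: d(DGIKQTU,V)=157/16
iteration 7: select DGIKQTU,V (d=157/16); attach at lengths (157/32, 157/32); label the merged cluster DGIKQTUV
final tree: (((((D:-7/20,I:167/20):199/32,K:-87/32):333/32,((G:-11/6,U:41/6):431/48,Q:601/48):233/32):155/32,T:67/16):157/32,V:157/32)
total length: 2385/32

DIK,GQU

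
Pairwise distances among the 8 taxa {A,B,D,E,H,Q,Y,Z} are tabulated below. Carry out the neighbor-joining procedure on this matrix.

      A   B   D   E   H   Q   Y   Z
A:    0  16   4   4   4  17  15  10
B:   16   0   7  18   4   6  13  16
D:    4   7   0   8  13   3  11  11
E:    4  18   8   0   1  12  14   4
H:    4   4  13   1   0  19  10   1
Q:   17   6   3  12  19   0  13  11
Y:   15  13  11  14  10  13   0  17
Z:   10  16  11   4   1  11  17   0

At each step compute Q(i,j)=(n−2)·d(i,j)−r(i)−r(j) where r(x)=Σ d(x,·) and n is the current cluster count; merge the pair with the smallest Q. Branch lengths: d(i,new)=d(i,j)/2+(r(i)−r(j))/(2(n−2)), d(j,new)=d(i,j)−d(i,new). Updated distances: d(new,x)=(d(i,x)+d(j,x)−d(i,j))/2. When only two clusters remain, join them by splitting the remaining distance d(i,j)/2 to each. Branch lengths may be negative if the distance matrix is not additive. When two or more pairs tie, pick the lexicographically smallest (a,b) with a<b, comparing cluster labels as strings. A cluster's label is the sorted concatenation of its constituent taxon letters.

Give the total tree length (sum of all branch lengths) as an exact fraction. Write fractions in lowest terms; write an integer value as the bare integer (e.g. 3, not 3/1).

919/32

step 1: merge (B,Q) at d=6, Q=-125; branch lengths B→35/12, Q→37/12; new cluster BQ
  updated: d(A,BQ)=27/2, d(BQ,D)=2, d(BQ,E)=12, d(BQ,H)=17/2, d(BQ,Y)=10, d(BQ,Z)=21/2
step 2: merge (BQ,D) at d=2, Q=-191/2; branch lengths BQ→7/4, D→1/4; new cluster BDQ
  updated: d(A,BDQ)=31/4, d(BDQ,E)=9, d(BDQ,H)=39/4, d(BDQ,Y)=19/2, d(BDQ,Z)=39/4
step 3: merge (BDQ,Y) at d=19/2, Q=-293/4; branch lengths BDQ→73/32, Y→231/32; new cluster BDQY
  updated: d(A,BDQY)=53/8, d(BDQY,E)=27/4, d(BDQY,H)=41/8, d(BDQY,Z)=69/8
step 4: merge (A,BDQY) at d=53/8, Q=-255/8; branch lengths A→139/48, BDQY→179/48; new cluster ABDQY
  updated: d(ABDQY,E)=33/16, d(ABDQY,H)=5/4, d(ABDQY,Z)=6
step 5: merge (ABDQY,E) at d=33/16, Q=-49/4; branch lengths ABDQY→51/32, E→15/32; new cluster ABDEQY
  updated: d(ABDEQY,H)=3/32, d(ABDEQY,Z)=127/32
step 6: merge (ABDEQY,H) at d=3/32, Q=-81/16; branch lengths ABDEQY→49/32, H→-23/16; new cluster ABDEHQY
  updated: d(ABDEHQY,Z)=39/16
step 7: merge (ABDEHQY,Z) at d=39/16; branch lengths ABDEHQY→39/32, Z→39/32; new cluster ABDEHQYZ
final tree: ((((A:139/48,(((B:35/12,Q:37/12):7/4,D:1/4):73/32,Y:231/32):179/48):51/32,E:15/32):49/32,H:-23/16):39/32,Z:39/32)
total length: 919/32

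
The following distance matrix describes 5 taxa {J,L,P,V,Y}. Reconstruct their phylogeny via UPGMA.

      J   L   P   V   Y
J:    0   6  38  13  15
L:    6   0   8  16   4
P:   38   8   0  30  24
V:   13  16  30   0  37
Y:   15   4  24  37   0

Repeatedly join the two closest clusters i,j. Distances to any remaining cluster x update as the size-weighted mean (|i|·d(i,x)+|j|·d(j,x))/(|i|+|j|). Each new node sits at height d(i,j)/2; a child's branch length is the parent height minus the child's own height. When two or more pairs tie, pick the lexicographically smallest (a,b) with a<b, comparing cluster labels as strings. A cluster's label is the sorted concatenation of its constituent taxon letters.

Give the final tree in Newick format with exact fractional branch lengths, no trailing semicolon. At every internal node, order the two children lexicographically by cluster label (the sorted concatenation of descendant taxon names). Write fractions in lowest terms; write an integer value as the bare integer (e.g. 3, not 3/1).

step 1: merge (L,Y) at d=4; branch lengths L→2, Y→2; new cluster LY
  updated: d(J,LY)=21/2, d(LY,P)=16, d(LY,V)=53/2
step 2: merge (J,LY) at d=21/2; branch lengths J→21/4, LY→13/4; new cluster JLY
  updated: d(JLY,P)=70/3, d(JLY,V)=22
step 3: merge (JLY,V) at d=22; branch lengths JLY→23/4, V→11; new cluster JLVY
  updated: d(JLVY,P)=25
step 4: merge (JLVY,P) at d=25; branch lengths JLVY→3/2, P→25/2; new cluster JLPVY
final tree: (((J:21/4,(L:2,Y:2):13/4):23/4,V:11):3/2,P:25/2)
total length: 173/4

(((J:21/4,(L:2,Y:2):13/4):23/4,V:11):3/2,P:25/2)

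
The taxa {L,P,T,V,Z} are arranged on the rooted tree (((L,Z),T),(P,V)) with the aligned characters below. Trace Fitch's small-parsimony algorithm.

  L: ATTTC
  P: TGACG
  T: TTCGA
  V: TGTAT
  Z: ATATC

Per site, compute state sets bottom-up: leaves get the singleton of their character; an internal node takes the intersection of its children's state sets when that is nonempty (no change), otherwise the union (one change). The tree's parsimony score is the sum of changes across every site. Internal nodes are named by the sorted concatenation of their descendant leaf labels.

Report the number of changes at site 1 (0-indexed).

1

site 0, node LZ: L={A} ∩ Z={A} → {A} (+0)
site 0, node LTZ: LZ={A} ∪ T={T} → {A,T} (+1)
site 0, node PV: P={T} ∩ V={T} → {T} (+0)
site 0, node LPTVZ: LTZ={A,T} ∩ PV={T} → {T} (+0)
site 1, node LZ: L={T} ∩ Z={T} → {T} (+0)
site 1, node LTZ: LZ={T} ∩ T={T} → {T} (+0)
site 1, node PV: P={G} ∩ V={G} → {G} (+0)
site 1, node LPTVZ: LTZ={T} ∪ PV={G} → {G,T} (+1)
site 2, node LZ: L={T} ∪ Z={A} → {A,T} (+1)
site 2, node LTZ: LZ={A,T} ∪ T={C} → {A,C,T} (+1)
site 2, node PV: P={A} ∪ V={T} → {A,T} (+1)
site 2, node LPTVZ: LTZ={A,C,T} ∩ PV={A,T} → {A,T} (+0)
site 3, node LZ: L={T} ∩ Z={T} → {T} (+0)
site 3, node LTZ: LZ={T} ∪ T={G} → {G,T} (+1)
site 3, node PV: P={C} ∪ V={A} → {A,C} (+1)
site 3, node LPTVZ: LTZ={G,T} ∪ PV={A,C} → {A,C,G,T} (+1)
site 4, node LZ: L={C} ∩ Z={C} → {C} (+0)
site 4, node LTZ: LZ={C} ∪ T={A} → {A,C} (+1)
site 4, node PV: P={G} ∪ V={T} → {G,T} (+1)
site 4, node LPTVZ: LTZ={A,C} ∪ PV={G,T} → {A,C,G,T} (+1)
per-site changes: [1, 1, 3, 3, 3]; total = 11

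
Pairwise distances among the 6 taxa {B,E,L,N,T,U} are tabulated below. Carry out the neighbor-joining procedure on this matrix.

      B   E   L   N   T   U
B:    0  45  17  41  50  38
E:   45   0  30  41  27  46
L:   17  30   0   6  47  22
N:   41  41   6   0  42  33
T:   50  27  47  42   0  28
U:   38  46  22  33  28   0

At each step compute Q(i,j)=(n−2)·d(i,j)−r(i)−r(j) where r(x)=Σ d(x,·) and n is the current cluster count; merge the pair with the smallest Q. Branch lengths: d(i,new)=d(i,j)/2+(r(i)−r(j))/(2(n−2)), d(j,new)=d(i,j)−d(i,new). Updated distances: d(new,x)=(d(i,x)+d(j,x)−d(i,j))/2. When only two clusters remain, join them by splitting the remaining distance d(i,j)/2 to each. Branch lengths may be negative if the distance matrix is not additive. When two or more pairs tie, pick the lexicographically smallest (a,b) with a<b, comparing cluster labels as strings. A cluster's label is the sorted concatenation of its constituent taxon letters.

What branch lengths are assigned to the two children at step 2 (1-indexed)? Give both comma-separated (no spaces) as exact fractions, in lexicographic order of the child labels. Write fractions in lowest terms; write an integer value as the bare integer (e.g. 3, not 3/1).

step 1: merge (E,T) at d=27, Q=-275; branch lengths E→103/8, T→113/8; new cluster ET
  updated: d(B,ET)=34, d(ET,L)=25, d(ET,N)=28, d(ET,U)=47/2
step 2: merge (L,N) at d=6, Q=-160; branch lengths L→-10/3, N→28/3; new cluster LN
  updated: d(B,LN)=26, d(ET,LN)=47/2, d(LN,U)=49/2
step 3: merge (B,LN) at d=26, Q=-120; branch lengths B→19, LN→7; new cluster BLN
  updated: d(BLN,ET)=63/4, d(BLN,U)=73/4
step 4: merge (BLN,ET) at d=63/4, Q=-115/2; branch lengths BLN→21/4, ET→21/2; new cluster BELNT
  updated: d(BELNT,U)=13
step 5: merge (BELNT,U) at d=13; branch lengths BELNT→13/2, U→13/2; new cluster BELNTU
final tree: (((B:19,(L:-10/3,N:28/3):7):21/4,(E:103/8,T:113/8):21/2):13/2,U:13/2)
total length: 351/4

-10/3,28/3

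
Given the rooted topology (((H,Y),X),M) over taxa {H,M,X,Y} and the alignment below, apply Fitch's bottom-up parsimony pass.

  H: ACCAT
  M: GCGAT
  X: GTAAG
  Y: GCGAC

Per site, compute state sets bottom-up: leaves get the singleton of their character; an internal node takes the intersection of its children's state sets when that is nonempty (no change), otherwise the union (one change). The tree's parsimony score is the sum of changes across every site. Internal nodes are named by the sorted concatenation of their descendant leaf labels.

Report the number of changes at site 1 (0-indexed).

1

site 0, node HY: H={A} ∪ Y={G} → {A,G} (+1)
site 0, node HXY: HY={A,G} ∩ X={G} → {G} (+0)
site 0, node HMXY: HXY={G} ∩ M={G} → {G} (+0)
site 1, node HY: H={C} ∩ Y={C} → {C} (+0)
site 1, node HXY: HY={C} ∪ X={T} → {C,T} (+1)
site 1, node HMXY: HXY={C,T} ∩ M={C} → {C} (+0)
site 2, node HY: H={C} ∪ Y={G} → {C,G} (+1)
site 2, node HXY: HY={C,G} ∪ X={A} → {A,C,G} (+1)
site 2, node HMXY: HXY={A,C,G} ∩ M={G} → {G} (+0)
site 3, node HY: H={A} ∩ Y={A} → {A} (+0)
site 3, node HXY: HY={A} ∩ X={A} → {A} (+0)
site 3, node HMXY: HXY={A} ∩ M={A} → {A} (+0)
site 4, node HY: H={T} ∪ Y={C} → {C,T} (+1)
site 4, node HXY: HY={C,T} ∪ X={G} → {C,G,T} (+1)
site 4, node HMXY: HXY={C,G,T} ∩ M={T} → {T} (+0)
per-site changes: [1, 1, 2, 0, 2]; total = 6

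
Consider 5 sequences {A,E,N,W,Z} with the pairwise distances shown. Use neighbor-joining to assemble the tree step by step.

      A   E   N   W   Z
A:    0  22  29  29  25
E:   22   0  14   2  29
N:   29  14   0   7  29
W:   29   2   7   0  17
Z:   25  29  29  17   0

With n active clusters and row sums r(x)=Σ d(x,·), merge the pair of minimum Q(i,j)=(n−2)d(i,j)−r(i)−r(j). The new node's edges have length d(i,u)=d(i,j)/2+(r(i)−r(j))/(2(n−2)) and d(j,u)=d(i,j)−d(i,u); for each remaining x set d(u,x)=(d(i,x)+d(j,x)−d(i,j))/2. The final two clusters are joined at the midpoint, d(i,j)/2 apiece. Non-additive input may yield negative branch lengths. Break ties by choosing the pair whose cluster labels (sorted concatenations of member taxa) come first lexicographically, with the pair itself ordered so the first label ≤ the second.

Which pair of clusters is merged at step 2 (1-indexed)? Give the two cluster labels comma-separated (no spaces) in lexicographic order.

1. join A+Z (d=25, Q=-130) ⇒ AZ; edges |A|=40/3, |Z|=35/3
  updated: d(AZ,E)=13, d(AZ,N)=33/2, d(AZ,W)=21/2
2. join AZ+N (d=33/2, Q=-89/2) ⇒ ANZ; edges |AZ|=71/8, |N|=61/8
  updated: d(ANZ,E)=21/4, d(ANZ,W)=1/2
3. join ANZ+E (d=21/4, Q=-31/4) ⇒ AENZ; edges |ANZ|=15/8, |E|=27/8
  updated: d(AENZ,W)=-11/8
4. join AENZ+W (d=-11/8) ⇒ AENWZ; edges |AENZ|=-11/16, |W|=-11/16
final tree: ((((A:40/3,Z:35/3):71/8,N:61/8):15/8,E:27/8):-11/16,W:-11/16)
total length: 363/8

AZ,N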